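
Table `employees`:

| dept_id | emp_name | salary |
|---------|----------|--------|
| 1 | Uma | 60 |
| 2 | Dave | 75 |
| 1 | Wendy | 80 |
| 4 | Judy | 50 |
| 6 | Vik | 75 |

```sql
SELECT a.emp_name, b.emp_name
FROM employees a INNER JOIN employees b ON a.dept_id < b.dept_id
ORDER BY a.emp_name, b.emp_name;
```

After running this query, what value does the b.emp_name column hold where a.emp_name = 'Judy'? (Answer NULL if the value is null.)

INNER JOIN keeps only pairs where the ON condition holds.
Matching on a.dept_id < b.dept_id.
- a[0] dept_id=1 → 3 match(es) in b → 3 row(s).
- a[1] dept_id=2 → 2 match(es) in b → 2 row(s).
- a[2] dept_id=1 → 3 match(es) in b → 3 row(s).
- a[3] dept_id=4 → 1 match(es) in b → 1 row(s).
- a[4] dept_id=6 → no match; dropped.

Vik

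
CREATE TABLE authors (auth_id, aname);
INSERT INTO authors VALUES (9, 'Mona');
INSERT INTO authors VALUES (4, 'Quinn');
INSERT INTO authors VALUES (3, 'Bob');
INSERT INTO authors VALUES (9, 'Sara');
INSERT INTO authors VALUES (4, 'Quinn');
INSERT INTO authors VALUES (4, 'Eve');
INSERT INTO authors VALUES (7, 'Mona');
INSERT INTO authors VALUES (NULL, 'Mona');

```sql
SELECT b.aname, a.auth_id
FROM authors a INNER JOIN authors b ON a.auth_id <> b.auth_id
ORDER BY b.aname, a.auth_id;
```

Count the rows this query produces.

34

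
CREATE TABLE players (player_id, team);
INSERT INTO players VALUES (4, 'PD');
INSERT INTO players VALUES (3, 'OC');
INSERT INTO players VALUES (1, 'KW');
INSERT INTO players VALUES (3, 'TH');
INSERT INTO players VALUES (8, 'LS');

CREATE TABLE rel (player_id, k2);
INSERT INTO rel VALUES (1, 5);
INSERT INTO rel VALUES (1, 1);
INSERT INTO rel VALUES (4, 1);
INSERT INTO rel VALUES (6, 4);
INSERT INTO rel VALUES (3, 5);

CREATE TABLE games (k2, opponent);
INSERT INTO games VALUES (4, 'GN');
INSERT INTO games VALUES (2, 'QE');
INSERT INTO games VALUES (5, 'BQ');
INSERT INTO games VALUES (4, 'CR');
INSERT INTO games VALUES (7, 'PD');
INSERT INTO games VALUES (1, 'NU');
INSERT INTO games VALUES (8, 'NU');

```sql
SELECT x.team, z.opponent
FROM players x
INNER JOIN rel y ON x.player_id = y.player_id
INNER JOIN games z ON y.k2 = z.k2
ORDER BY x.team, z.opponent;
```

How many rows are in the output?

5

Evaluate left to right. First `players x INNER JOIN rel y` on player_id: 5 row(s).
Then INNER JOIN `games z` on k2: keep only rows whose y.k2 appears in z.
Result: 5 row(s).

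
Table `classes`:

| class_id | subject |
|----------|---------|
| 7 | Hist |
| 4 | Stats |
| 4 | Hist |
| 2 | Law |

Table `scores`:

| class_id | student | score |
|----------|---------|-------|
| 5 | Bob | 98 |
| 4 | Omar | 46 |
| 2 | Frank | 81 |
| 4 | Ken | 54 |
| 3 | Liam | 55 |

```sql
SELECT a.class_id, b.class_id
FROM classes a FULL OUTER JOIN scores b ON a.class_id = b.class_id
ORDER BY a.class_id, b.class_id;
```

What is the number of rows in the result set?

FULL OUTER JOIN keeps every row from both sides; unmatched rows get NULL for the other side's columns.
Matching on a.class_id = b.class_id.
- class_id=7: no b row matches, row kept with b columns NULL.
- class_id=4: 2 matching b row(s), so 2 row(s) emitted.
- class_id=4: 2 matching b row(s), so 2 row(s) emitted.
- class_id=2: 1 matching b row(s), so 1 row(s) emitted.
- plus 2 unmatched b row(s), each kept with NULL a columns.
Total: 5 matched + 3 padded = 8 rows.

8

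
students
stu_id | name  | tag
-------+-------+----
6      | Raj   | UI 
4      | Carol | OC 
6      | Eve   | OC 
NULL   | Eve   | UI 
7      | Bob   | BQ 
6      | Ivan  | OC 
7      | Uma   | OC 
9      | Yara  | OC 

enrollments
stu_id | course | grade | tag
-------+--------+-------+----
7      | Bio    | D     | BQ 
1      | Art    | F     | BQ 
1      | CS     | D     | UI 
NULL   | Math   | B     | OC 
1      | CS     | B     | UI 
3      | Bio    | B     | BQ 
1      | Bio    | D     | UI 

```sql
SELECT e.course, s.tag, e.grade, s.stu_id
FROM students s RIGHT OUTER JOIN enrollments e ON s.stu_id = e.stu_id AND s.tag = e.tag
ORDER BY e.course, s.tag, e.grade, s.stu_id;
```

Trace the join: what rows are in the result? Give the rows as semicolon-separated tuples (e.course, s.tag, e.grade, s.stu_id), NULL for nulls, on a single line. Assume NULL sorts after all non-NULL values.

(Art, NULL, F, NULL); (Bio, BQ, D, 7); (Bio, NULL, B, NULL); (Bio, NULL, D, NULL); (CS, NULL, B, NULL); (CS, NULL, D, NULL); (Math, NULL, B, NULL)

RIGHT JOIN keeps every row from `enrollments`; unmatched rows get NULL for `students`'s columns.
Matching on s.stu_id = e.stu_id AND s.tag = e.tag. A NULL in a compared column never satisfies the condition.
- s row (stu_id=6, tag=UI): no match.
- s row (stu_id=4, tag=OC): no match.
- s row (stu_id=6, tag=OC): no match.
- s row (stu_id=NULL, tag=UI): no match.
- s row (stu_id=7, tag=BQ): matches 1 e row(s) → 1 output row(s).
- s row (stu_id=6, tag=OC): no match.
- s row (stu_id=7, tag=OC): no match.
- s row (stu_id=9, tag=OC): no match.
- plus 6 unmatched e row(s), each kept with NULL s columns.
After projecting and ordering:
e.course | s.tag | e.grade | s.stu_id
Art | NULL | F | NULL
Bio | BQ | D | 7
Bio | NULL | B | NULL
Bio | NULL | D | NULL
CS | NULL | B | NULL
CS | NULL | D | NULL
Math | NULL | B | NULL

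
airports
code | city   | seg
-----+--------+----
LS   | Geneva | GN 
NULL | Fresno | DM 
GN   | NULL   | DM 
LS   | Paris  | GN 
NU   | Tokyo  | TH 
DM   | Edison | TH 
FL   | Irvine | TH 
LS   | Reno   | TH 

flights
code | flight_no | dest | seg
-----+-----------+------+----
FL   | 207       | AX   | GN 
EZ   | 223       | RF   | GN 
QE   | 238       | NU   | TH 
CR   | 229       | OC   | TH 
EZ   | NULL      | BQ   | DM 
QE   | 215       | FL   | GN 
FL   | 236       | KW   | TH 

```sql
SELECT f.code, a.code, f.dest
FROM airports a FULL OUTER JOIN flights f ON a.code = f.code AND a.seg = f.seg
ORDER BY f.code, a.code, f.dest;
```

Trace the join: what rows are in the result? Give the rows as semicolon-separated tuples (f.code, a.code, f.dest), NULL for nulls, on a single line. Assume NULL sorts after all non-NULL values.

(CR, NULL, OC); (EZ, NULL, BQ); (EZ, NULL, RF); (FL, FL, KW); (FL, NULL, AX); (QE, NULL, FL); (QE, NULL, NU); (NULL, DM, NULL); (NULL, GN, NULL); (NULL, LS, NULL); (NULL, LS, NULL); (NULL, LS, NULL); (NULL, NU, NULL); (NULL, NULL, NULL)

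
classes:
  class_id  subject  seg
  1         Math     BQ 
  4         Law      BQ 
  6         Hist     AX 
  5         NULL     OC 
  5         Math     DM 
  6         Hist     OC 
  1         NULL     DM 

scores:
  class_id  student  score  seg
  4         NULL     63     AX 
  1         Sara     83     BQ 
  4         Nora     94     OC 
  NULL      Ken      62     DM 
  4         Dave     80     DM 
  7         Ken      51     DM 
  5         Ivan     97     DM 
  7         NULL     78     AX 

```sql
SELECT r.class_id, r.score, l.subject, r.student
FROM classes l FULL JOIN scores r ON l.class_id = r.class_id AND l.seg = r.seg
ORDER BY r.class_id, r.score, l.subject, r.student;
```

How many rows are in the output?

FULL OUTER JOIN keeps every row from both sides; unmatched rows get NULL for the other side's columns.
Matching on l.class_id = r.class_id AND l.seg = r.seg. A NULL in a compared column never satisfies the condition.
- l row (class_id=1, seg=BQ): matches 1 r row(s) → 1 output row(s).
- l row (class_id=4, seg=BQ): no match → kept, r columns NULL.
- l row (class_id=6, seg=AX): no match → kept, r columns NULL.
- l row (class_id=5, seg=OC): no match → kept, r columns NULL.
- l row (class_id=5, seg=DM): matches 1 r row(s) → 1 output row(s).
- l row (class_id=6, seg=OC): no match → kept, r columns NULL.
- l row (class_id=1, seg=DM): no match → kept, r columns NULL.
- plus 6 unmatched r row(s), each kept with NULL l columns.
Total: 2 matched + 11 padded = 13 rows.

13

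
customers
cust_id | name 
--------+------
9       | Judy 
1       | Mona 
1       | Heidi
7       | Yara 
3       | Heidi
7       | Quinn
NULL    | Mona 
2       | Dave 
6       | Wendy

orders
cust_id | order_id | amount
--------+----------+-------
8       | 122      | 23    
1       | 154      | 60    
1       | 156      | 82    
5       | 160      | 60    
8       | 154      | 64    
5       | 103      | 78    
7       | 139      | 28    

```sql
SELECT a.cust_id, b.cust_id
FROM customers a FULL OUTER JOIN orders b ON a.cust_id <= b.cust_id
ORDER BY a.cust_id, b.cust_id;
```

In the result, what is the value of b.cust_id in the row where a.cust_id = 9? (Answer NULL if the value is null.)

FULL OUTER JOIN keeps every row from both sides; unmatched rows get NULL for the other side's columns.
Matching on a.cust_id <= b.cust_id. A NULL in a compared column never satisfies the condition.
- a (cust_id=9) has no partner → padded with NULL.
- a (cust_id=1) pairs with 7 row(s) of b.
- a (cust_id=1) pairs with 7 row(s) of b.
- a (cust_id=7) pairs with 3 row(s) of b.
- a (cust_id=3) pairs with 5 row(s) of b.
- a (cust_id=7) pairs with 3 row(s) of b.
- a (cust_id=NULL) has no partner → padded with NULL.
- a (cust_id=2) pairs with 5 row(s) of b.
- a (cust_id=6) pairs with 3 row(s) of b.

NULL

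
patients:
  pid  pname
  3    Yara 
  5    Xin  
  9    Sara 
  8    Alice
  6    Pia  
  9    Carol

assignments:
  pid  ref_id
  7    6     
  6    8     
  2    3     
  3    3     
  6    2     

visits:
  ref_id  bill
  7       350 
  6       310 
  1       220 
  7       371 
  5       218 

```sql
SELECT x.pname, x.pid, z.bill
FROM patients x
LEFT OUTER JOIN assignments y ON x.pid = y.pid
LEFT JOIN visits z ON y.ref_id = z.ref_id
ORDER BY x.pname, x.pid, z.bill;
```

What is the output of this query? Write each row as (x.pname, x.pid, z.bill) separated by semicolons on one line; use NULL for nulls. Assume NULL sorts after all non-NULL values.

Evaluate left to right. First `patients x LEFT JOIN assignments y` on pid: 7 row(s).
Then LEFT JOIN `visits z` on ref_id: each of those 7 rows is kept; rows whose y.ref_id has no match in z get NULL for z's columns.

(Alice, 8, NULL); (Carol, 9, NULL); (Pia, 6, NULL); (Pia, 6, NULL); (Sara, 9, NULL); (Xin, 5, NULL); (Yara, 3, NULL)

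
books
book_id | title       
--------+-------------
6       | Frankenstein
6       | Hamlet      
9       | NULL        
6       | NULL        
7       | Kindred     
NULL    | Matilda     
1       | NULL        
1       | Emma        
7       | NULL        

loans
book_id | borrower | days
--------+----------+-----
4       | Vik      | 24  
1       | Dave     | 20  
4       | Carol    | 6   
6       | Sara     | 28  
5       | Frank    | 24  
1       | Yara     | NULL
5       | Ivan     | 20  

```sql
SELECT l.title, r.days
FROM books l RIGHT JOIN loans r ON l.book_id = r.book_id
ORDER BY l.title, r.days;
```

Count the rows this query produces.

RIGHT JOIN keeps every row from `loans`; unmatched rows get NULL for `books`'s columns.
Matching on l.book_id = r.book_id. A NULL in a compared column never satisfies the condition.
- l row (book_id=6): matches 1 r row(s) → 1 output row(s).
- l row (book_id=6): matches 1 r row(s) → 1 output row(s).
- l row (book_id=9): no match.
- l row (book_id=6): matches 1 r row(s) → 1 output row(s).
- l row (book_id=7): no match.
- l row (book_id=NULL): no match.
- l row (book_id=1): matches 2 r row(s) → 2 output row(s).
- l row (book_id=1): matches 2 r row(s) → 2 output row(s).
- l row (book_id=7): no match.
- 4 row(s) from r found no l partner → padded with NULL.
Total: 7 matched + 4 padded = 11 rows.

11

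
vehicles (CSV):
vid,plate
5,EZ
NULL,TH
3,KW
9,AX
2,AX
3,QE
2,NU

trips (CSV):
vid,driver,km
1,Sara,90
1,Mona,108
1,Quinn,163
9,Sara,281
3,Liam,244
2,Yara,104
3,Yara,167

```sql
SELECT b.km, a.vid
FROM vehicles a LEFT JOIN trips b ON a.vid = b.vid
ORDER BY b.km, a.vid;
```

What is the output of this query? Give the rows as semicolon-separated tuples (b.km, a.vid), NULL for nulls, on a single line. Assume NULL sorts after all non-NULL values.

LEFT JOIN keeps every row from `vehicles`; unmatched rows get NULL for `trips`'s columns.
Matching on a.vid = b.vid. A NULL in a compared column never satisfies the condition.
- vid=5: no b row matches, row kept with b columns NULL.
- vid=NULL: no b row matches, row kept with b columns NULL.
- vid=3: 2 matching b row(s), so 2 row(s) emitted.
- vid=9: 1 matching b row(s), so 1 row(s) emitted.
- vid=2: 1 matching b row(s), so 1 row(s) emitted.
- vid=3: 2 matching b row(s), so 2 row(s) emitted.
- vid=2: 1 matching b row(s), so 1 row(s) emitted.
After projecting and ordering:
b.km | a.vid
104 | 2
104 | 2
167 | 3
167 | 3
244 | 3
244 | 3
281 | 9
NULL | 5
NULL | NULL

(104, 2); (104, 2); (167, 3); (167, 3); (244, 3); (244, 3); (281, 9); (NULL, 5); (NULL, NULL)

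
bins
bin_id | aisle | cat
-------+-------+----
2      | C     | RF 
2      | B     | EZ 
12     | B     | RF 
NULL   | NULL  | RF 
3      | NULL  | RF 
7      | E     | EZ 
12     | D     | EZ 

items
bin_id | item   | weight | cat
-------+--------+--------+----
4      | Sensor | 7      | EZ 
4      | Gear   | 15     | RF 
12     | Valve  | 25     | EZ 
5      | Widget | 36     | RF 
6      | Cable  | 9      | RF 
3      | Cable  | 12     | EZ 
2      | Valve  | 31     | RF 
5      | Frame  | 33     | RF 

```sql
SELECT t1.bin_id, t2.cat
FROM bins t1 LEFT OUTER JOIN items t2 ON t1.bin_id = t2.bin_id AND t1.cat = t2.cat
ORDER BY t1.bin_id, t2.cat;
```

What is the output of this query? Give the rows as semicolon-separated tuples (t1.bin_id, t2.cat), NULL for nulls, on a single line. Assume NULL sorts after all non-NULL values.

LEFT JOIN keeps every row from `bins`; unmatched rows get NULL for `items`'s columns.
Matching on t1.bin_id = t2.bin_id AND t1.cat = t2.cat. A NULL in a compared column never satisfies the condition.
- t1 row (bin_id=2, cat=RF): matches 1 t2 row(s) → 1 output row(s).
- t1 row (bin_id=2, cat=EZ): no match → kept, t2 columns NULL.
- t1 row (bin_id=12, cat=RF): no match → kept, t2 columns NULL.
- t1 row (bin_id=NULL, cat=RF): no match → kept, t2 columns NULL.
- t1 row (bin_id=3, cat=RF): no match → kept, t2 columns NULL.
- t1 row (bin_id=7, cat=EZ): no match → kept, t2 columns NULL.
- t1 row (bin_id=12, cat=EZ): matches 1 t2 row(s) → 1 output row(s).
After projecting and ordering:
t1.bin_id | t2.cat
2 | RF
2 | NULL
3 | NULL
7 | NULL
12 | EZ
12 | NULL
NULL | NULL

(2, RF); (2, NULL); (3, NULL); (7, NULL); (12, EZ); (12, NULL); (NULL, NULL)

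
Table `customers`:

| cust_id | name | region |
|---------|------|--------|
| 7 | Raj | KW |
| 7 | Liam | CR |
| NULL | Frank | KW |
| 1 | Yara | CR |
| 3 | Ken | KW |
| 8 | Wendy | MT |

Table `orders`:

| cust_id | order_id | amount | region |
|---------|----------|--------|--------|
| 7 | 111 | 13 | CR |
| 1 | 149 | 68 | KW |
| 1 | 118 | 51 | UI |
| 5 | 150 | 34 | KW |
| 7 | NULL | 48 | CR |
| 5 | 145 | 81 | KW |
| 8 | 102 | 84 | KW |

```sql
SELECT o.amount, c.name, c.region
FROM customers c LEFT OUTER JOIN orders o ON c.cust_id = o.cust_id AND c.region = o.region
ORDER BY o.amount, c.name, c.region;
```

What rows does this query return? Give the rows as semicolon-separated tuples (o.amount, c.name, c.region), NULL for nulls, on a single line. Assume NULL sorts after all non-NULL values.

(13, Liam, CR); (48, Liam, CR); (NULL, Frank, KW); (NULL, Ken, KW); (NULL, Raj, KW); (NULL, Wendy, MT); (NULL, Yara, CR)

LEFT JOIN keeps every row from `customers`; unmatched rows get NULL for `orders`'s columns.
Matching on c.cust_id = o.cust_id AND c.region = o.region. A NULL in a compared column never satisfies the condition.
- c row (cust_id=7, region=KW): no match → kept, o columns NULL.
- c row (cust_id=7, region=CR): matches 2 o row(s) → 2 output row(s).
- c row (cust_id=NULL, region=KW): no match → kept, o columns NULL.
- c row (cust_id=1, region=CR): no match → kept, o columns NULL.
- c row (cust_id=3, region=KW): no match → kept, o columns NULL.
- c row (cust_id=8, region=MT): no match → kept, o columns NULL.
After projecting and ordering:
o.amount | c.name | c.region
13 | Liam | CR
48 | Liam | CR
NULL | Frank | KW
NULL | Ken | KW
NULL | Raj | KW
NULL | Wendy | MT
NULL | Yara | CR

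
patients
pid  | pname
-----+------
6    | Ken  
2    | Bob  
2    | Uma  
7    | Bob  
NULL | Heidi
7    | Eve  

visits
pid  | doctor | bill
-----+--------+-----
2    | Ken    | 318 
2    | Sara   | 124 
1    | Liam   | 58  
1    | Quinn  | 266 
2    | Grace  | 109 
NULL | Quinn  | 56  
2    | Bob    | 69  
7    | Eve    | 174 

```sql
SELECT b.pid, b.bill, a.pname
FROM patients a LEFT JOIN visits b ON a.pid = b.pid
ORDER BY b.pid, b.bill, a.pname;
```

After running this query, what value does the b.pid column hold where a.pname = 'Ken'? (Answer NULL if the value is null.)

NULL

LEFT JOIN keeps every row from `patients`; unmatched rows get NULL for `visits`'s columns.
Matching on a.pid = b.pid. A NULL in a compared column never satisfies the condition.
Matched pairs: 10; unmatched a rows kept: 2.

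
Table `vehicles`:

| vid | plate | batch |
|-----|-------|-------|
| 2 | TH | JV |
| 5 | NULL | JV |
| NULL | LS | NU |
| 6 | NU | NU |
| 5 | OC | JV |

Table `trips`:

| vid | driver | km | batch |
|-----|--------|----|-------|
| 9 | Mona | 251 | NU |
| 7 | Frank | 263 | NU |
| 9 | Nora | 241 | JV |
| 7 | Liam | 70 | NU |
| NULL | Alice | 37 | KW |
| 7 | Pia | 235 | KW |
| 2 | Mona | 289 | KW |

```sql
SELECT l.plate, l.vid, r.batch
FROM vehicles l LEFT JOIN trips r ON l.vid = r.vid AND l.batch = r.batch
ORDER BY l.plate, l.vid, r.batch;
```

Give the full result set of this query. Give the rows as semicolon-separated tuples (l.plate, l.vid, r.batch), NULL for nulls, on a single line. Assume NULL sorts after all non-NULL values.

LEFT JOIN keeps every row from `vehicles`; unmatched rows get NULL for `trips`'s columns.
Matching on l.vid = r.vid AND l.batch = r.batch. A NULL in a compared column never satisfies the condition.
- vid=2, batch=JV: no r row matches, row kept with r columns NULL.
- vid=5, batch=JV: no r row matches, row kept with r columns NULL.
- vid=NULL, batch=NU: no r row matches, row kept with r columns NULL.
- vid=6, batch=NU: no r row matches, row kept with r columns NULL.
- vid=5, batch=JV: no r row matches, row kept with r columns NULL.
After projecting and ordering:
l.plate | l.vid | r.batch
LS | NULL | NULL
NU | 6 | NULL
OC | 5 | NULL
TH | 2 | NULL
NULL | 5 | NULL

(LS, NULL, NULL); (NU, 6, NULL); (OC, 5, NULL); (TH, 2, NULL); (NULL, 5, NULL)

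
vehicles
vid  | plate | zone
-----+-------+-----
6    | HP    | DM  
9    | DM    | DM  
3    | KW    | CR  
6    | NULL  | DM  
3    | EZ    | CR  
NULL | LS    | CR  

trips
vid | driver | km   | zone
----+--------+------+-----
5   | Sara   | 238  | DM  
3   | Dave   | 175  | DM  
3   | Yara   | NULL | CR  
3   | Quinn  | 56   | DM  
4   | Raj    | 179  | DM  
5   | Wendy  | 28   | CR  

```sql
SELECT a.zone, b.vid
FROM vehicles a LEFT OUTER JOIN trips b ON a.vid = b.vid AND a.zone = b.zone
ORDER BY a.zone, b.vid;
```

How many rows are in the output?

6

LEFT JOIN keeps every row from `vehicles`; unmatched rows get NULL for `trips`'s columns.
Matching on a.vid = b.vid AND a.zone = b.zone. A NULL in a compared column never satisfies the condition.
- a[0] vid=6, zone=DM → no match; kept with NULLs on the b side.
- a[1] vid=9, zone=DM → no match; kept with NULLs on the b side.
- a[2] vid=3, zone=CR → 1 match(es) in b → 1 row(s).
- a[3] vid=6, zone=DM → no match; kept with NULLs on the b side.
- a[4] vid=3, zone=CR → 1 match(es) in b → 1 row(s).
- a[5] vid=NULL, zone=CR → no match; kept with NULLs on the b side.
Total: 2 matched + 4 padded = 6 rows.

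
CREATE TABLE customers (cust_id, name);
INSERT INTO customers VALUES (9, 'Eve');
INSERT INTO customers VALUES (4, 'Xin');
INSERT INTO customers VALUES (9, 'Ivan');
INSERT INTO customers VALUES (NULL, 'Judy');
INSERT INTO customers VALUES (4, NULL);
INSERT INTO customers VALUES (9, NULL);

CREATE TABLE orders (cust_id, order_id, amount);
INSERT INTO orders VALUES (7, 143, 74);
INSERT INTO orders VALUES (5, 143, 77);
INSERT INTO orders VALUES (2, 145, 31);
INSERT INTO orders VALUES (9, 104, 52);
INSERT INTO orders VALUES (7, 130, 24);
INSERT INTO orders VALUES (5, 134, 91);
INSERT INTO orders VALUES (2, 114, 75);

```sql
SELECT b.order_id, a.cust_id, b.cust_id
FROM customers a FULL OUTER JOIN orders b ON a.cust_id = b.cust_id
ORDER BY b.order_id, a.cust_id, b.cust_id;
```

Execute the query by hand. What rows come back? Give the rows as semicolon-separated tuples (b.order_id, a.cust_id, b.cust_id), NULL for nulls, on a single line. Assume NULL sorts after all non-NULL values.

(104, 9, 9); (104, 9, 9); (104, 9, 9); (114, NULL, 2); (130, NULL, 7); (134, NULL, 5); (143, NULL, 5); (143, NULL, 7); (145, NULL, 2); (NULL, 4, NULL); (NULL, 4, NULL); (NULL, NULL, NULL)

FULL OUTER JOIN keeps every row from both sides; unmatched rows get NULL for the other side's columns.
Matching on a.cust_id = b.cust_id. A NULL in a compared column never satisfies the condition.
- a (cust_id=9) pairs with 1 row(s) of b.
- a (cust_id=4) has no partner → padded with NULL.
- a (cust_id=9) pairs with 1 row(s) of b.
- a (cust_id=NULL) has no partner → padded with NULL.
- a (cust_id=4) has no partner → padded with NULL.
- a (cust_id=9) pairs with 1 row(s) of b.
- plus 6 unmatched b row(s), each kept with NULL a columns.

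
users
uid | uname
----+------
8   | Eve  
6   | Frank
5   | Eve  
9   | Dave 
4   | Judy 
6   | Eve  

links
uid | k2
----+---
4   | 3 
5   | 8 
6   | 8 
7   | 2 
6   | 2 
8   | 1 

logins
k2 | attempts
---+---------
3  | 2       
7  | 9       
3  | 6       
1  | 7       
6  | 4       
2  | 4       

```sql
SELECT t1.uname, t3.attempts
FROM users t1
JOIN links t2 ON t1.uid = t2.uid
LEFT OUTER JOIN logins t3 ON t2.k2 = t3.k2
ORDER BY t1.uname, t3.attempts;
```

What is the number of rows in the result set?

Evaluate left to right. First `users t1 INNER JOIN links t2` on uid: 7 row(s).
Then LEFT JOIN `logins t3` on k2: each of those 7 rows is kept; rows whose t2.k2 has no match in t3 get NULL for t3's columns.
Result: 8 row(s).

8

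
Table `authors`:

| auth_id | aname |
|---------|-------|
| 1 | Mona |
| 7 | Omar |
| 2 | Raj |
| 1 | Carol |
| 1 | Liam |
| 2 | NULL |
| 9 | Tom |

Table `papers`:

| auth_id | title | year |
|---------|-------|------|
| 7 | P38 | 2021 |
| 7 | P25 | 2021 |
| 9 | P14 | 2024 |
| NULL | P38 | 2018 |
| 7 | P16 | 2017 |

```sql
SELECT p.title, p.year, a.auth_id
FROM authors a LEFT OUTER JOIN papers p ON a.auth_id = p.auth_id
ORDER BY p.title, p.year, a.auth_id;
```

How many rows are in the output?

9

LEFT JOIN keeps every row from `authors`; unmatched rows get NULL for `papers`'s columns.
Matching on a.auth_id = p.auth_id. A NULL in a compared column never satisfies the condition.
- auth_id=1: no p row matches, row kept with p columns NULL.
- auth_id=7: 3 matching p row(s), so 3 row(s) emitted.
- auth_id=2: no p row matches, row kept with p columns NULL.
- auth_id=1: no p row matches, row kept with p columns NULL.
- auth_id=1: no p row matches, row kept with p columns NULL.
- auth_id=2: no p row matches, row kept with p columns NULL.
- auth_id=9: 1 matching p row(s), so 1 row(s) emitted.
Total: 4 matched + 5 padded = 9 rows.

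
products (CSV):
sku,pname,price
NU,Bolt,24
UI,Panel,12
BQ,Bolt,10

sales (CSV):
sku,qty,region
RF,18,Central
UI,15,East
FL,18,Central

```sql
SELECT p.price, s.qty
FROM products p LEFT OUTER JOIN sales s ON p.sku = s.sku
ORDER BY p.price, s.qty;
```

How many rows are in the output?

3

LEFT JOIN keeps every row from `products`; unmatched rows get NULL for `sales`'s columns.
Matching on p.sku = s.sku.
Matched pairs: 1; unmatched p rows kept: 2.
Total: 1 matched + 2 padded = 3 rows.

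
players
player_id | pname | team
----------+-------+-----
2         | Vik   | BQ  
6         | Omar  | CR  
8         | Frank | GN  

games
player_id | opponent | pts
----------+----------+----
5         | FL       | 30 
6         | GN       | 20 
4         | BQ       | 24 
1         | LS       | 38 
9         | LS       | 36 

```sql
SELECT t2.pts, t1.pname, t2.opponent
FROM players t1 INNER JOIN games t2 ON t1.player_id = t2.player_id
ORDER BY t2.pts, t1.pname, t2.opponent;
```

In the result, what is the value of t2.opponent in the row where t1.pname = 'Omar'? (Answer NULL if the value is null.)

GN

INNER JOIN keeps only pairs where the ON condition holds.
Matching on t1.player_id = t2.player_id.
Matched pairs: 1.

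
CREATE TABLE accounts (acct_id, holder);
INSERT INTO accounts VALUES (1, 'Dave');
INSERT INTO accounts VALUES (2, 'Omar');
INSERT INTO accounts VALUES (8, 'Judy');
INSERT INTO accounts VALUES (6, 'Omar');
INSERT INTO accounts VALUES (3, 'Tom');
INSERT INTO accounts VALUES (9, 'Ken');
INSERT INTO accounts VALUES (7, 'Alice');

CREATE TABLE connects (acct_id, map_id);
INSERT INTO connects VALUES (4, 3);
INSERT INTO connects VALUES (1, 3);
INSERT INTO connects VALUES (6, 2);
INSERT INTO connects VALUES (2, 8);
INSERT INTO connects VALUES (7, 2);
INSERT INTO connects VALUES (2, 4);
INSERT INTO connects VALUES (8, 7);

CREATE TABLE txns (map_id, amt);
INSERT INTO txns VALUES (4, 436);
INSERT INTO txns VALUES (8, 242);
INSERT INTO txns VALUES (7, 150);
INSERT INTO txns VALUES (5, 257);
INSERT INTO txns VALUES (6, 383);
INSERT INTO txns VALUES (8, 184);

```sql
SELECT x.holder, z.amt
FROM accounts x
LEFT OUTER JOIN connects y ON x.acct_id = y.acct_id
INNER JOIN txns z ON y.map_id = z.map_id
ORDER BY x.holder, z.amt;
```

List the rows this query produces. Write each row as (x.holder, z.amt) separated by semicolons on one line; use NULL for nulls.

(Judy, 150); (Omar, 184); (Omar, 242); (Omar, 436)

Evaluate left to right. First `accounts x LEFT JOIN connects y` on acct_id: 8 row(s).
Then INNER JOIN `txns z` on map_id: keep only rows whose y.map_id appears in z.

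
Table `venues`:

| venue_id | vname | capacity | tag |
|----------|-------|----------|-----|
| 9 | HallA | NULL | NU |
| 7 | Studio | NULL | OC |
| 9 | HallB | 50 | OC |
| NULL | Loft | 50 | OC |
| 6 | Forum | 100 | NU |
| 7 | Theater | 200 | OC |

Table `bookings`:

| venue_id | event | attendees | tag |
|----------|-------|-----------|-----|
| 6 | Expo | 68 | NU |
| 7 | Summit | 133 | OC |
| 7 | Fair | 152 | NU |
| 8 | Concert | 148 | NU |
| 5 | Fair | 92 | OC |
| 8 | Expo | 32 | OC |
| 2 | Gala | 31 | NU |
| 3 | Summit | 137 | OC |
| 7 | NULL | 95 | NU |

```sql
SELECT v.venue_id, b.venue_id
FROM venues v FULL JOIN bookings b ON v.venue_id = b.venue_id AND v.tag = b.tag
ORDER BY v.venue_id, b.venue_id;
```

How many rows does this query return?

13

FULL OUTER JOIN keeps every row from both sides; unmatched rows get NULL for the other side's columns.
Matching on v.venue_id = b.venue_id AND v.tag = b.tag. A NULL in a compared column never satisfies the condition.
- v row (venue_id=9, tag=NU): no match → kept, b columns NULL.
- v row (venue_id=7, tag=OC): matches 1 b row(s) → 1 output row(s).
- v row (venue_id=9, tag=OC): no match → kept, b columns NULL.
- v row (venue_id=NULL, tag=OC): no match → kept, b columns NULL.
- v row (venue_id=6, tag=NU): matches 1 b row(s) → 1 output row(s).
- v row (venue_id=7, tag=OC): matches 1 b row(s) → 1 output row(s).
- 7 b row(s) had no v match → kept, v columns NULL.
Total: 3 matched + 10 padded = 13 rows.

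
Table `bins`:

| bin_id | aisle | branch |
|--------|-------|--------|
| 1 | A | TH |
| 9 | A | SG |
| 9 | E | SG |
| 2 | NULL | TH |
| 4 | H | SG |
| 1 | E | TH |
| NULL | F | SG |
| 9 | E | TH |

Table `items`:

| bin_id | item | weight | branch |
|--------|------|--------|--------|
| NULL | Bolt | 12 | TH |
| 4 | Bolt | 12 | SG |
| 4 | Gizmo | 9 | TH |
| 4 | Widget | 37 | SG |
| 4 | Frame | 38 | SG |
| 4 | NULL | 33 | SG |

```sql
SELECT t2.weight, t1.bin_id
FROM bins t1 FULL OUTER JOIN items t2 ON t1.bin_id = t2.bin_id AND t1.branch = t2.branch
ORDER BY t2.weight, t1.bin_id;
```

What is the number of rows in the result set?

FULL OUTER JOIN keeps every row from both sides; unmatched rows get NULL for the other side's columns.
Matching on t1.bin_id = t2.bin_id AND t1.branch = t2.branch. A NULL in a compared column never satisfies the condition.
- t1 row (bin_id=1, branch=TH): no match → kept, t2 columns NULL.
- t1 row (bin_id=9, branch=SG): no match → kept, t2 columns NULL.
- t1 row (bin_id=9, branch=SG): no match → kept, t2 columns NULL.
- t1 row (bin_id=2, branch=TH): no match → kept, t2 columns NULL.
- t1 row (bin_id=4, branch=SG): matches 4 t2 row(s) → 4 output row(s).
- t1 row (bin_id=1, branch=TH): no match → kept, t2 columns NULL.
- t1 row (bin_id=NULL, branch=SG): no match → kept, t2 columns NULL.
- t1 row (bin_id=9, branch=TH): no match → kept, t2 columns NULL.
- 2 t2 row(s) had no t1 match → kept, t1 columns NULL.
Total: 4 matched + 9 padded = 13 rows.

13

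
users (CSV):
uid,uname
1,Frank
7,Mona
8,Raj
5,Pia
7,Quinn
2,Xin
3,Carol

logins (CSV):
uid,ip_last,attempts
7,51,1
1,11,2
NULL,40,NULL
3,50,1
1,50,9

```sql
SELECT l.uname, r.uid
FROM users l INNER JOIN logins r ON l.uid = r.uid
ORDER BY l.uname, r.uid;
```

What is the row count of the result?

5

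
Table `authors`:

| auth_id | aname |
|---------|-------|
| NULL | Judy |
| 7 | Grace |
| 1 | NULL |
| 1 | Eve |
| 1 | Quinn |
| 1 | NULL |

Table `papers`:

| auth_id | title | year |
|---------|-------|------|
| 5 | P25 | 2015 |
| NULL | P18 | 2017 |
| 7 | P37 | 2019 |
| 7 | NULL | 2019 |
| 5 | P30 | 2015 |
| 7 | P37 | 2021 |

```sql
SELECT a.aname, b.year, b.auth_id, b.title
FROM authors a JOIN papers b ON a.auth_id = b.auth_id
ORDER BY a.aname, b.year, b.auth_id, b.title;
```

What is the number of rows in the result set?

INNER JOIN keeps only pairs where the ON condition holds.
Matching on a.auth_id = b.auth_id. A NULL in a compared column never satisfies the condition.
- a (auth_id=NULL) has no partner → excluded.
- a (auth_id=7) pairs with 3 row(s) of b.
- a (auth_id=1) has no partner → excluded.
- a (auth_id=1) has no partner → excluded.
- a (auth_id=1) has no partner → excluded.
- a (auth_id=1) has no partner → excluded.
Total: 3 rows.

3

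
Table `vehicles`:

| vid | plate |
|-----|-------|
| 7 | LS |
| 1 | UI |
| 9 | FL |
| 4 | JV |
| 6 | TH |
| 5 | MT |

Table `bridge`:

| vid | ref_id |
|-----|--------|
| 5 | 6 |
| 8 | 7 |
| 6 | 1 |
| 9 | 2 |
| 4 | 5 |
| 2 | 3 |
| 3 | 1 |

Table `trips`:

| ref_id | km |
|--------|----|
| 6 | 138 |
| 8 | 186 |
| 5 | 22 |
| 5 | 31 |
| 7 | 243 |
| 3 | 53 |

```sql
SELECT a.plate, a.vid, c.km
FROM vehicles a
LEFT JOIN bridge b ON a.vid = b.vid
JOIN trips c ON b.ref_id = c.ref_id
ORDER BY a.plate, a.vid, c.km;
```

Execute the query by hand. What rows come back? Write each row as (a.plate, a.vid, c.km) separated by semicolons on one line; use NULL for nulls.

(JV, 4, 22); (JV, 4, 31); (MT, 5, 138)

Joins associate left-to-right: vehicles LEFT JOIN bridge on vid gives 6 intermediate row(s).
Then INNER JOIN `trips c` on ref_id: keep only rows whose b.ref_id appears in c.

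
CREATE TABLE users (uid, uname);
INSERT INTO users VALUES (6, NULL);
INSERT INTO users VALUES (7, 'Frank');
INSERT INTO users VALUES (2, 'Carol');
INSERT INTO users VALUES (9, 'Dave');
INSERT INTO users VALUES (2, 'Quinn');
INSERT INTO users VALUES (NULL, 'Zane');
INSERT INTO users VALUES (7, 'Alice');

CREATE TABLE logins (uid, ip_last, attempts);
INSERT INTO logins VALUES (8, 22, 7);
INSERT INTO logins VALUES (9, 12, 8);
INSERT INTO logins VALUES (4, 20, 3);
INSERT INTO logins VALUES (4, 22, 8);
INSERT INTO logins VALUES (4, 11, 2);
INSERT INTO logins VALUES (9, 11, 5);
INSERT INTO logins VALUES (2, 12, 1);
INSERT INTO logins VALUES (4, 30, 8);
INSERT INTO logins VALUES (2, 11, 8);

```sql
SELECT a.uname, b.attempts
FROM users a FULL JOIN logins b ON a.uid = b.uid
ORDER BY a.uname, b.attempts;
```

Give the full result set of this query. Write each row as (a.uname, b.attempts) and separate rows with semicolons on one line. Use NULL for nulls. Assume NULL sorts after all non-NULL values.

FULL OUTER JOIN keeps every row from both sides; unmatched rows get NULL for the other side's columns.
Matching on a.uid = b.uid. A NULL in a compared column never satisfies the condition.
- a[0] uid=6 → no match; kept with NULLs on the b side.
- a[1] uid=7 → no match; kept with NULLs on the b side.
- a[2] uid=2 → 2 match(es) in b → 2 row(s).
- a[3] uid=9 → 2 match(es) in b → 2 row(s).
- a[4] uid=2 → 2 match(es) in b → 2 row(s).
- a[5] uid=NULL → no match; kept with NULLs on the b side.
- a[6] uid=7 → no match; kept with NULLs on the b side.
- plus 5 unmatched b row(s), each kept with NULL a columns.

(Alice, NULL); (Carol, 1); (Carol, 8); (Dave, 5); (Dave, 8); (Frank, NULL); (Quinn, 1); (Quinn, 8); (Zane, NULL); (NULL, 2); (NULL, 3); (NULL, 7); (NULL, 8); (NULL, 8); (NULL, NULL)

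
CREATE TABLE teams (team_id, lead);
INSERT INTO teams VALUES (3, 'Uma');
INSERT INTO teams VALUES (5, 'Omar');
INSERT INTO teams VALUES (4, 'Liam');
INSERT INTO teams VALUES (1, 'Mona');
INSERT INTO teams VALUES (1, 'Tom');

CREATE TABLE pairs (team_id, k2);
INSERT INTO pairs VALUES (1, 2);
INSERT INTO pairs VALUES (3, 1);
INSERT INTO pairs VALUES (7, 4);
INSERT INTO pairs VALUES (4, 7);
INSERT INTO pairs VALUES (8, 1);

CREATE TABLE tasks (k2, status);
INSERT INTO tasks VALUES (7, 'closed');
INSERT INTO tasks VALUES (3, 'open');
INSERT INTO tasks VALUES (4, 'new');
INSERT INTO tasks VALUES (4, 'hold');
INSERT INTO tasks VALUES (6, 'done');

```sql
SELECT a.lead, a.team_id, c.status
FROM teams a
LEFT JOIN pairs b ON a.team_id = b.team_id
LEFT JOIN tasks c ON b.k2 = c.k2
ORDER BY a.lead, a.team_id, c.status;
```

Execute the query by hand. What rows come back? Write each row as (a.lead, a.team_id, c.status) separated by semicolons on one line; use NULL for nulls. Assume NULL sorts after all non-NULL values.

(Liam, 4, closed); (Mona, 1, NULL); (Omar, 5, NULL); (Tom, 1, NULL); (Uma, 3, NULL)

Joins associate left-to-right: teams LEFT JOIN pairs on team_id gives 5 intermediate row(s).
Then LEFT JOIN `tasks c` on k2: each of those 5 rows is kept; rows whose b.k2 has no match in c get NULL for c's columns.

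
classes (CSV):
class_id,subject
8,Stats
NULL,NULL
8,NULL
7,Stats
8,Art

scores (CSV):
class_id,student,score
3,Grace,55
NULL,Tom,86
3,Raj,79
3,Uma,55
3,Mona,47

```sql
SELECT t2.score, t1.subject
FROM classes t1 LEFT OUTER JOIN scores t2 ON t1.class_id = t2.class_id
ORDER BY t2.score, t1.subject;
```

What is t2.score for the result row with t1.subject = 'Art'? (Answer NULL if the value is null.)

LEFT JOIN keeps every row from `classes`; unmatched rows get NULL for `scores`'s columns.
Matching on t1.class_id = t2.class_id. A NULL in a compared column never satisfies the condition.
- class_id=8: no t2 row matches, row kept with t2 columns NULL.
- class_id=NULL: no t2 row matches, row kept with t2 columns NULL.
- class_id=8: no t2 row matches, row kept with t2 columns NULL.
- class_id=7: no t2 row matches, row kept with t2 columns NULL.
- class_id=8: no t2 row matches, row kept with t2 columns NULL.

NULL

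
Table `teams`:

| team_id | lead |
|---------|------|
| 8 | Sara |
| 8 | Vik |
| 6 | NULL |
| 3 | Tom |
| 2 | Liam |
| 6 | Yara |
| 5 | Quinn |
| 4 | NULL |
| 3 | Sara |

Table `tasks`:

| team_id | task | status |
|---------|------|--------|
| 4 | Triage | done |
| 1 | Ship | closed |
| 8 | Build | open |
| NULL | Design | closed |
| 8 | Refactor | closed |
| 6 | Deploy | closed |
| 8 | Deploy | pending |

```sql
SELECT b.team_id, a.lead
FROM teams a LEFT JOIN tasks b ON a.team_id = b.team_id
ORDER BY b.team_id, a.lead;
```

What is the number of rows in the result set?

13

LEFT JOIN keeps every row from `teams`; unmatched rows get NULL for `tasks`'s columns.
Matching on a.team_id = b.team_id. A NULL in a compared column never satisfies the condition.
- a row (team_id=8): matches 3 b row(s) → 3 output row(s).
- a row (team_id=8): matches 3 b row(s) → 3 output row(s).
- a row (team_id=6): matches 1 b row(s) → 1 output row(s).
- a row (team_id=3): no match → kept, b columns NULL.
- a row (team_id=2): no match → kept, b columns NULL.
- a row (team_id=6): matches 1 b row(s) → 1 output row(s).
- a row (team_id=5): no match → kept, b columns NULL.
- a row (team_id=4): matches 1 b row(s) → 1 output row(s).
- a row (team_id=3): no match → kept, b columns NULL.
Total: 9 matched + 4 padded = 13 rows.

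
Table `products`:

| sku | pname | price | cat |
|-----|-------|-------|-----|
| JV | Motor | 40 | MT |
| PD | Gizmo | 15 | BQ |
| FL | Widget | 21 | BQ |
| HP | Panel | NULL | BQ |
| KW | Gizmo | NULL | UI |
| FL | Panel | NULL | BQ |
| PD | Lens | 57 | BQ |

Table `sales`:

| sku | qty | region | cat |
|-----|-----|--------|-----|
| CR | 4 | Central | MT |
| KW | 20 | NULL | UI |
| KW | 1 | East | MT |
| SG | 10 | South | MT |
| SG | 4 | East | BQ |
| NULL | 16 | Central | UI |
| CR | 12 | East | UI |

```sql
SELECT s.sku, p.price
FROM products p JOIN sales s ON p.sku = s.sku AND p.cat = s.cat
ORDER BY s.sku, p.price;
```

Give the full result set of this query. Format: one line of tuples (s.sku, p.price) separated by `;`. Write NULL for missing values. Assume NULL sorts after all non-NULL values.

INNER JOIN keeps only pairs where the ON condition holds.
Matching on p.sku = s.sku AND p.cat = s.cat. A NULL in a compared column never satisfies the condition.
- p (sku=JV, cat=MT) has no partner → excluded.
- p (sku=PD, cat=BQ) has no partner → excluded.
- p (sku=FL, cat=BQ) has no partner → excluded.
- p (sku=HP, cat=BQ) has no partner → excluded.
- p (sku=KW, cat=UI) pairs with 1 row(s) of s.
- p (sku=FL, cat=BQ) has no partner → excluded.
- p (sku=PD, cat=BQ) has no partner → excluded.
After projecting and ordering:
s.sku | p.price
KW | NULL

(KW, NULL)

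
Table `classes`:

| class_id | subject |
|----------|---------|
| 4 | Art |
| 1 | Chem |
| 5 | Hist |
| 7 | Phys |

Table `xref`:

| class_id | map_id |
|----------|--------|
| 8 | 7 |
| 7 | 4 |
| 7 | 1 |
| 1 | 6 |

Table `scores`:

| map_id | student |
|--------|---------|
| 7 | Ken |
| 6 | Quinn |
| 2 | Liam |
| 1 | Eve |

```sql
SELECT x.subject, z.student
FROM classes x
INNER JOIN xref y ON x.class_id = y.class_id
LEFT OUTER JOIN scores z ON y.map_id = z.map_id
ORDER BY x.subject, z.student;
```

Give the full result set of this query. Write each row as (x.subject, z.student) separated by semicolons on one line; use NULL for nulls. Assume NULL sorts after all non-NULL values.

Evaluate left to right. First `classes x INNER JOIN xref y` on class_id: 3 row(s).
Then LEFT JOIN `scores z` on map_id: each of those 3 rows is kept; rows whose y.map_id has no match in z get NULL for z's columns.

(Chem, Quinn); (Phys, Eve); (Phys, NULL)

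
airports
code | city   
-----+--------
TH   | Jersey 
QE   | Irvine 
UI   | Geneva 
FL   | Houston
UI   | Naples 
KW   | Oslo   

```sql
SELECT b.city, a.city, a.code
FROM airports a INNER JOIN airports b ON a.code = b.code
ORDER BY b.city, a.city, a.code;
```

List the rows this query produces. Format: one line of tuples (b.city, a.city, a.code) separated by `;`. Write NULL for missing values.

(Geneva, Geneva, UI); (Geneva, Naples, UI); (Houston, Houston, FL); (Irvine, Irvine, QE); (Jersey, Jersey, TH); (Naples, Geneva, UI); (Naples, Naples, UI); (Oslo, Oslo, KW)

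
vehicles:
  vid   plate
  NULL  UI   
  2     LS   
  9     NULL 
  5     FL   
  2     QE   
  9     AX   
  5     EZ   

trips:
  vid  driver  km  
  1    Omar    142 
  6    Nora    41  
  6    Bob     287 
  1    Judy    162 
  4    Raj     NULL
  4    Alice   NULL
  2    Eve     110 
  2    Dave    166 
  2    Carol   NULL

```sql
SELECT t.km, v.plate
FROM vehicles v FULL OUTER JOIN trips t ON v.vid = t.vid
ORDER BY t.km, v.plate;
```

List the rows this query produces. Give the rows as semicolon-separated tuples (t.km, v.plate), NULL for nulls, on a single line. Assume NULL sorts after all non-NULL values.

(41, NULL); (110, LS); (110, QE); (142, NULL); (162, NULL); (166, LS); (166, QE); (287, NULL); (NULL, AX); (NULL, EZ); (NULL, FL); (NULL, LS); (NULL, QE); (NULL, UI); (NULL, NULL); (NULL, NULL); (NULL, NULL)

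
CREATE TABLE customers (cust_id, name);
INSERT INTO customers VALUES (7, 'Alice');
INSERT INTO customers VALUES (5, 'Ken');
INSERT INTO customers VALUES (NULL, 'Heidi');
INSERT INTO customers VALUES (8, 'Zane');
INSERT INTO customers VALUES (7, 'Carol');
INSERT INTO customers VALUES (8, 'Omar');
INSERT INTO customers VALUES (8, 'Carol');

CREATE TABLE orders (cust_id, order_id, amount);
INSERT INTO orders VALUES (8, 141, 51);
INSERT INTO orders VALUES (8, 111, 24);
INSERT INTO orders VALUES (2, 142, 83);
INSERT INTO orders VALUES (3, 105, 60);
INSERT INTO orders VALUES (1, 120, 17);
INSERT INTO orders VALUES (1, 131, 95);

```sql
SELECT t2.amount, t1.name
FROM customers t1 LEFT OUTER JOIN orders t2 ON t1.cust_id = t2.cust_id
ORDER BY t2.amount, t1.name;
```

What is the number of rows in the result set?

10

LEFT JOIN keeps every row from `customers`; unmatched rows get NULL for `orders`'s columns.
Matching on t1.cust_id = t2.cust_id. A NULL in a compared column never satisfies the condition.
- t1 row (cust_id=7): no match → kept, t2 columns NULL.
- t1 row (cust_id=5): no match → kept, t2 columns NULL.
- t1 row (cust_id=NULL): no match → kept, t2 columns NULL.
- t1 row (cust_id=8): matches 2 t2 row(s) → 2 output row(s).
- t1 row (cust_id=7): no match → kept, t2 columns NULL.
- t1 row (cust_id=8): matches 2 t2 row(s) → 2 output row(s).
- t1 row (cust_id=8): matches 2 t2 row(s) → 2 output row(s).
Total: 6 matched + 4 padded = 10 rows.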